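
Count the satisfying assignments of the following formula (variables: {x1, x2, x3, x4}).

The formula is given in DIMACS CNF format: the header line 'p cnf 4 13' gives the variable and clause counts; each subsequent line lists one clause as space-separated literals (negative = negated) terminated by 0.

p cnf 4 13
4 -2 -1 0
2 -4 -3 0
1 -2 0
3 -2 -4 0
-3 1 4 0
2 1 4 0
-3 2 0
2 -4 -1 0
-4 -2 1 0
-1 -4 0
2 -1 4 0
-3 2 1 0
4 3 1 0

There are 2^4 = 16 truth assignments over (x1, x2, x3, x4).
Check each against the 13 clauses (columns in the order x1, x2, x3, x4):
  F F F F  ✗ fails (x2 ∨ x1 ∨ x4)
  F F F T  ✓ satisfies all
  F F T F  ✗ fails (¬x3 ∨ x1 ∨ x4)
  F F T T  ✗ fails (x2 ∨ ¬x4 ∨ ¬x3)
  F T F F  ✗ fails (x1 ∨ ¬x2)
  F T F T  ✗ fails (x1 ∨ ¬x2)
  F T T F  ✗ fails (x1 ∨ ¬x2)
  F T T T  ✗ fails (x1 ∨ ¬x2)
  T F F F  ✗ fails (x2 ∨ ¬x1 ∨ x4)
  T F F T  ✗ fails (x2 ∨ ¬x4 ∨ ¬x1)
  T F T F  ✗ fails (¬x3 ∨ x2)
  T F T T  ✗ fails (x2 ∨ ¬x4 ∨ ¬x3)
  T T F F  ✗ fails (x4 ∨ ¬x2 ∨ ¬x1)
  T T F T  ✗ fails (x3 ∨ ¬x2 ∨ ¬x4)
  T T T F  ✗ fails (x4 ∨ ¬x2 ∨ ¬x1)
  T T T T  ✗ fails (¬x1 ∨ ¬x4)
1 of the 16 rows is a model.

1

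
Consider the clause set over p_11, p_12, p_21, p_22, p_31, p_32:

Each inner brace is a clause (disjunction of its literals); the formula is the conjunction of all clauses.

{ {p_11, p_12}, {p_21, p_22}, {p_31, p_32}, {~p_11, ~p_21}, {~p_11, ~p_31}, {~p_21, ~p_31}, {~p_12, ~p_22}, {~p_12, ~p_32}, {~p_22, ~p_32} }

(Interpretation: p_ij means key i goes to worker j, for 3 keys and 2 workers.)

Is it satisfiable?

Try p_11 = 1.
Unit clause (~p_21) forces p_21 = 0.
Unit clause (p_22) forces p_22 = 1.
Unit clause (~p_31) forces p_31 = 0.
Unit clause (p_32) forces p_32 = 1.
That conflicts with the unit clause (~p_32).
That branch fails; take p_11 = 0 instead.
Unit clause (p_12) forces p_12 = 1.
Unit clause (~p_22) forces p_22 = 0.
Unit clause (p_21) forces p_21 = 1.
Unit clause (~p_31) forces p_31 = 0.
Unit clause (p_32) forces p_32 = 1.
That conflicts with the unit clause (~p_32).
Both values of p_11 lead to a conflict.
No assignment satisfies every clause.

No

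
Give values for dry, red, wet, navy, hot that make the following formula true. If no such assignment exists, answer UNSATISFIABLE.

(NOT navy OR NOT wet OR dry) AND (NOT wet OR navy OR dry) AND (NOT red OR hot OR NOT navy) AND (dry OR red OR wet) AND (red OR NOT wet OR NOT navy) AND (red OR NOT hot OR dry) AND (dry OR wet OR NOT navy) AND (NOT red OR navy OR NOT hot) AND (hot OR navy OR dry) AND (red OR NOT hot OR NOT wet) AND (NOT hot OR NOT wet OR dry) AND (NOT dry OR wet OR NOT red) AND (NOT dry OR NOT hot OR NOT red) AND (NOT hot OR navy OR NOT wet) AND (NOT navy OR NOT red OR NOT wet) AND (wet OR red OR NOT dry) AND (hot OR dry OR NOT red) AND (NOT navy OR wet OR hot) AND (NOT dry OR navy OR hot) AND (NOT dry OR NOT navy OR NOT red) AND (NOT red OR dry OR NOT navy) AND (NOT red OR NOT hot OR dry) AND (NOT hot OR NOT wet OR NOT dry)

UNSATISFIABLE

Case navy = false:
Case wet = false:
Case dry = true:
Unit clause (NOT red) forces red = false.
But (red) is also a unit clause — contradiction.
Undo dry and try dry = false.
Unit clause (red) forces red = true.
Unit clause (NOT hot) forces hot = false.
But (hot) is also a unit clause — contradiction.
Either choice for dry ends in contradiction.
Undo wet and try wet = true.
Unit clause (dry) forces dry = true.
Unit clause (NOT hot) forces hot = false.
But (hot) is also a unit clause — contradiction.
Either choice for wet ends in contradiction.
Undo navy and try navy = true.
Case wet = false:
Unit clause (dry) forces dry = true.
Unit clause (NOT red) forces red = false.
But (red) is also a unit clause — contradiction.
Undo wet and try wet = true.
Unit clause (dry) forces dry = true.
Unit clause (red) forces red = true.
But (NOT red) is also a unit clause — contradiction.
Either choice for wet ends in contradiction.
Either choice for navy ends in contradiction.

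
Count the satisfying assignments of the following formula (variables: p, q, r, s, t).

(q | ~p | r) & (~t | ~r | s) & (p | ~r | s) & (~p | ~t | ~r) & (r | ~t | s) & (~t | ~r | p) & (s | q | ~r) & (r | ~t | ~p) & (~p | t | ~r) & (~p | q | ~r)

There are 2^5 = 32 truth assignments over (p, q, r, s, t).
Split on p. With p = 1, the clauses containing p are satisfied and ~p drops from the rest; 2 of the 2^4 = 16 assignments to the other variables satisfy what remains.
With p = 0, by the same count on the reduced clause set, 8 assignments work.
Total: 2 + 8 = 10.

10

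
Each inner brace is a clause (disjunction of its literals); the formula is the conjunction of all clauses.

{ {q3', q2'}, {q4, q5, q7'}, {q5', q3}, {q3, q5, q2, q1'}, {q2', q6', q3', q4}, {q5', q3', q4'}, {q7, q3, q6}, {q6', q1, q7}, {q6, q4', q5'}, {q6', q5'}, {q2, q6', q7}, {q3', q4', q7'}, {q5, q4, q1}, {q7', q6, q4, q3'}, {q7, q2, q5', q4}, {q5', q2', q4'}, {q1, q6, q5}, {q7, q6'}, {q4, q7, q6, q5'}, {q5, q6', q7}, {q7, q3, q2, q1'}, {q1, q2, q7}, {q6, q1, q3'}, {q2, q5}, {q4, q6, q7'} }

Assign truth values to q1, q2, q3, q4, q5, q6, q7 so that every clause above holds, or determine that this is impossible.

q1: 0; q2: 1; q3: 0; q4: 1; q5: 0; q6: 1; q7: 1

Try q3 = 0.
The clause (q5') is unit, so q5 = 0.
The clause (q2) is unit, so q2 = 1.
Try q4 = 1.
Try q7 = 1.
Try q1 = 0.
The clause (q6) is unit, so q6 = 1.
This assignment satisfies each clause.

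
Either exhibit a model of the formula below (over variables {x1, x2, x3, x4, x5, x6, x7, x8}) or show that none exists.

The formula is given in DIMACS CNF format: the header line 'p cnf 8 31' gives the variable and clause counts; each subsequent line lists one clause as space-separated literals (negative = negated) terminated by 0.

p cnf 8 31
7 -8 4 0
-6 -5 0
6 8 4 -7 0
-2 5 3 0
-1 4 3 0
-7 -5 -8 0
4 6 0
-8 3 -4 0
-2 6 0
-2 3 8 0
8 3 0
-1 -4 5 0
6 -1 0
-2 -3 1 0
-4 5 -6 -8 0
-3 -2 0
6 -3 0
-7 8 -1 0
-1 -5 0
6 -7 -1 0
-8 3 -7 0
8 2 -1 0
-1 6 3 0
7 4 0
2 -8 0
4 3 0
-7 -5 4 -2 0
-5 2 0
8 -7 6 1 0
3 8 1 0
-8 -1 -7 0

x1=False, x2=False, x3=True, x4=True, x5=False, x6=True, x7=True, x8=False

Branch on x6: set x6 = True.
(¬x5) alone gives x5 = False.
Branch on x2: set x2 = False.
(¬x8) alone gives x8 = False.
(x3) alone gives x3 = True.
(¬x1) alone gives x1 = False.
Branch on x7: set x7 = True.
No clause remains; x4 is free.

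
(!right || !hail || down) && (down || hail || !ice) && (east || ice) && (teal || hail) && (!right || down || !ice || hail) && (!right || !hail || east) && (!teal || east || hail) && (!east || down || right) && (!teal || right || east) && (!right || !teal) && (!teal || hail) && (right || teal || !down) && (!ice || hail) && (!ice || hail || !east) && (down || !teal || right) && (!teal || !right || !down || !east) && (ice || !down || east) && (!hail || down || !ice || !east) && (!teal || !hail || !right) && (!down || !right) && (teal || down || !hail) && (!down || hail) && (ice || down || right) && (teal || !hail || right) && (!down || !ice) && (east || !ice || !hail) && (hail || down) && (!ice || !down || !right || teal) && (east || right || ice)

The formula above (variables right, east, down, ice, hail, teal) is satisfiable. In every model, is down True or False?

Suppose down = false.
From the singleton clause (hail), hail = true.
From the singleton clause (!right), right = false.
From the singleton clause (!east), east = false.
From the singleton clause (ice), ice = true.
But (!ice) is also a unit clause — contradiction.
So every satisfying assignment has down = True.

True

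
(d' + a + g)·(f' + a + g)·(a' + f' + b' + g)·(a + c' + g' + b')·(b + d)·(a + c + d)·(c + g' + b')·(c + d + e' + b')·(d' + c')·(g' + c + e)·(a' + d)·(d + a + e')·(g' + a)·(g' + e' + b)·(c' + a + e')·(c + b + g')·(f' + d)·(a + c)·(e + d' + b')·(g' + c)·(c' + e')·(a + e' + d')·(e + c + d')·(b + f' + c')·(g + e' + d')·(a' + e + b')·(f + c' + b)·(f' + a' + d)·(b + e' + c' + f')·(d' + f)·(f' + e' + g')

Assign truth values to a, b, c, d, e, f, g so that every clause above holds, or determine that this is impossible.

a ↦ 0,  b ↦ 1,  c ↦ 1,  d ↦ 0,  e ↦ 0,  f ↦ 0,  g ↦ 0

Branch on b: set b = 1.
Branch on c: set c = 1.
(d') alone gives d = 0.
(a') alone gives a = 0.
(g') alone gives g = 0.
(f') alone gives f = 0.
(e') alone gives e = 0.
Every clause now holds.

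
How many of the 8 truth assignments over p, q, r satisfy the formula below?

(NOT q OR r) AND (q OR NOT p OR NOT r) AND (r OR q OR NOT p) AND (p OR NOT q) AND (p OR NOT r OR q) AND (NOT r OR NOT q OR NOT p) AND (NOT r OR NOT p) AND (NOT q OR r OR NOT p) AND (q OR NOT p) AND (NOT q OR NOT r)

There are 2^3 = 8 truth assignments over (p, q, r).
Check each against the 10 clauses (columns in the order p, q, r):
  F F F  ✓ satisfies all
  F F T  ✗ fails (p OR NOT r OR q)
  F T F  ✗ fails (NOT q OR r)
  F T T  ✗ fails (p OR NOT q)
  T F F  ✗ fails (r OR q OR NOT p)
  T F T  ✗ fails (q OR NOT p OR NOT r)
  T T F  ✗ fails (NOT q OR r)
  T T T  ✗ fails (NOT r OR NOT q OR NOT p)
1 of the 8 rows is a model.

1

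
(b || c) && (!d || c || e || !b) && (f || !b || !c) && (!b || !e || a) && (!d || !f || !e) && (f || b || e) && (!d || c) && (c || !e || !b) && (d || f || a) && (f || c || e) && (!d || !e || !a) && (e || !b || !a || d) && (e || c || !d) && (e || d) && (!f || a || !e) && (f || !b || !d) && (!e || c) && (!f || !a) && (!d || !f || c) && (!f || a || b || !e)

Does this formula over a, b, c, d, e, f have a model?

Branch on b: set b = false.
The clause (c) is unit, so c = true.
Branch on f: set f = true.
The clause (!a) is unit, so a = false.
The clause (!e) is unit, so e = false.
The clause (d) is unit, so d = true.
All clauses are satisfied.
A satisfying assignment: a ↦ false, b ↦ false, c ↦ true, d ↦ true, e ↦ false, f ↦ true.

Satisfiable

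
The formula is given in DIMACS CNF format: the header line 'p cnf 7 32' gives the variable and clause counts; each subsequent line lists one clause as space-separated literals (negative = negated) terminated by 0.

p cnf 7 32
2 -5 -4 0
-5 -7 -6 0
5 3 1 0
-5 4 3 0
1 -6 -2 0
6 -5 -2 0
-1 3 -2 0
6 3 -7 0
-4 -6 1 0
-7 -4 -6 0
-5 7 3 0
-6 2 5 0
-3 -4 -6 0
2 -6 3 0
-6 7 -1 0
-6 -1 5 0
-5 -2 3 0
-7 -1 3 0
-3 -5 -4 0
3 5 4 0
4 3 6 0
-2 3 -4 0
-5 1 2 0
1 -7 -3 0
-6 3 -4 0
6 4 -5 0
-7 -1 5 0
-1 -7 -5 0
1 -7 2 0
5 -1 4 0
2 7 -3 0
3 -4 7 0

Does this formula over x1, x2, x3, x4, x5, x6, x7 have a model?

Yes

Suppose x2 = True.
Suppose x1 = True.
From the singleton clause (x3), x3 = True.
Suppose x6 = False.
From the singleton clause (¬x5), x5 = False.
From the singleton clause (¬x7), x7 = False.
From the singleton clause (x4), x4 = True.
This assignment satisfies each clause.
A satisfying assignment: x1 ↦ True, x2 ↦ True, x3 ↦ True, x4 ↦ True, x5 ↦ False, x6 ↦ False, x7 ↦ False.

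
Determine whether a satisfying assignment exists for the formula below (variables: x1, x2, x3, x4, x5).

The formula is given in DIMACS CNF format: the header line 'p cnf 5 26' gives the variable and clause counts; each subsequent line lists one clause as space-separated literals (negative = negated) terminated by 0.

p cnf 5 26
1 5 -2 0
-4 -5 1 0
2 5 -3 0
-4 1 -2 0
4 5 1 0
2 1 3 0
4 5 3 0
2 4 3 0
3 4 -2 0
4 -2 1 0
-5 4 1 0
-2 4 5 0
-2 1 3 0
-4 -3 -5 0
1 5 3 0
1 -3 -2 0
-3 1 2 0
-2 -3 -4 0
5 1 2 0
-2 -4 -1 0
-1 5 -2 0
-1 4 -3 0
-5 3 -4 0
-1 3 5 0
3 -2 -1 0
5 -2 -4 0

Unsatisfiable

Case x1 = True:
Case x2 = False:
Case x5 = True:
Case x4 = True:
Unit clause (¬x3) forces x3 = False.
That conflicts with the unit clause (x3).
Undo x4 and try x4 = False.
Unit clause (x3) forces x3 = True.
That conflicts with the unit clause (¬x3).
Neither x4 = True nor x4 = False works.
Undo x5 and try x5 = False.
Unit clause (¬x3) forces x3 = False.
That conflicts with the unit clause (x3).
Neither x5 = True nor x5 = False works.
Undo x2 and try x2 = True.
Unit clause (¬x4) forces x4 = False.
Unit clause (x3) forces x3 = True.
That conflicts with the unit clause (¬x3).
Neither x2 = True nor x2 = False works.
Undo x1 and try x1 = False.
Case x5 = True:
Unit clause (¬x4) forces x4 = False.
That conflicts with the unit clause (x4).
Undo x5 and try x5 = False.
Unit clause (¬x2) forces x2 = False.
That conflicts with the unit clause (x2).
Neither x5 = True nor x5 = False works.
Neither x1 = True nor x1 = False works.
No assignment satisfies every clause.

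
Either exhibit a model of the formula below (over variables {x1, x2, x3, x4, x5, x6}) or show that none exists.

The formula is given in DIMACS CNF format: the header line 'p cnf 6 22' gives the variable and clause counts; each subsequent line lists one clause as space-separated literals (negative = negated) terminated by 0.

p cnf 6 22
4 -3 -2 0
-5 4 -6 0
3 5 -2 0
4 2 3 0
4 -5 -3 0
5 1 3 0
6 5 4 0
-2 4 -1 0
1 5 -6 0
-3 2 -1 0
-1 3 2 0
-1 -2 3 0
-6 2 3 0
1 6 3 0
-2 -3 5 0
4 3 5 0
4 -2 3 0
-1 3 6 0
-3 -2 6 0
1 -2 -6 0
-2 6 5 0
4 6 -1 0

x1=False, x2=False, x3=True, x4=True, x5=True, x6=False

Branch on x4: set x4 = True.
Branch on x3: set x3 = True.
Branch on x2: set x2 = False.
(¬x1) alone gives x1 = False.
Branch on x5: set x5 = True.
All clauses hold; x6 can take either value.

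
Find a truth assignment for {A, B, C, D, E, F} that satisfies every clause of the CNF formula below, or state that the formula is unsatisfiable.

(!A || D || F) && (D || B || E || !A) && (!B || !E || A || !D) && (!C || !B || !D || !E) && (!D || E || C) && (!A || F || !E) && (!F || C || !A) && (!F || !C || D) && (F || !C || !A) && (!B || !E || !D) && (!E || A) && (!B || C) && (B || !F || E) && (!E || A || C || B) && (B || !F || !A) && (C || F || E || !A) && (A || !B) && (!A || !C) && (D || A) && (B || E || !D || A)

UNSATISFIABLE

Suppose E = false.
Suppose D = false.
From the singleton clause (A), A = true.
From the singleton clause (F), F = true.
From the singleton clause (B), B = true.
From the singleton clause (C), C = true.
Now (!C) is unsatisfied and unit — conflict.
That branch fails; take D = true instead.
From the singleton clause (C), C = true.
From the singleton clause (!A), A = false.
From the singleton clause (!B), B = false.
Now (B) is unsatisfied and unit — conflict.
Either choice for D ends in contradiction.
That branch fails; take E = true instead.
From the singleton clause (A), A = true.
From the singleton clause (F), F = true.
From the singleton clause (C), C = true.
Now (!C) is unsatisfied and unit — conflict.
Either choice for E ends in contradiction.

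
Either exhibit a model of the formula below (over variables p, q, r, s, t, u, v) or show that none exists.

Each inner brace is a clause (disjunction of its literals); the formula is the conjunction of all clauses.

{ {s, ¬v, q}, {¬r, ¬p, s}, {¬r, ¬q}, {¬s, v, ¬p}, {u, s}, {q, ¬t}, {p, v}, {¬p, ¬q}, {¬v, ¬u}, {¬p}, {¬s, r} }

(¬p) alone gives p = False.
(v) alone gives v = True.
(¬u) alone gives u = False.
(s) alone gives s = True.
(r) alone gives r = True.
(¬q) alone gives q = False.
(¬t) alone gives t = False.
This assignment satisfies each clause.

p: False, q: False, r: True, s: True, t: False, u: False, v: True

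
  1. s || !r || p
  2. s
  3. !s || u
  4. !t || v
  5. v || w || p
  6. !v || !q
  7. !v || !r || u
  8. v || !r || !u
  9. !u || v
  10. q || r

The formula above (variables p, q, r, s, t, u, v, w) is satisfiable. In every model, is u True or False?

True

Suppose u = false.
Unit clause (s) forces s = true.
Now (!s) is unsatisfied and unit — conflict.
So every satisfying assignment has u = True.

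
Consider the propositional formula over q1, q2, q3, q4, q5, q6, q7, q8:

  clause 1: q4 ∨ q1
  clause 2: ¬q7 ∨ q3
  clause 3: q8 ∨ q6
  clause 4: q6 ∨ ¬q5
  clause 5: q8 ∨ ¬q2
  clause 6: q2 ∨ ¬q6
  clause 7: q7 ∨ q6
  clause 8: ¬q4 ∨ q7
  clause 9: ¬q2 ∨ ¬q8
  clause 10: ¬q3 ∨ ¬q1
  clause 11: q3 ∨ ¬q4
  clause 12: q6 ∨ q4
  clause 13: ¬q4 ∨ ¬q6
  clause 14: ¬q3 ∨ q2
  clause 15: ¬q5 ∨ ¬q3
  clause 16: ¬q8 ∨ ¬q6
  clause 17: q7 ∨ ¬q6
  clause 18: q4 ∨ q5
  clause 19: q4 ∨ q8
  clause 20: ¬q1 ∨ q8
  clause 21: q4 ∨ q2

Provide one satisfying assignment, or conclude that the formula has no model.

Suppose q4 = True.
The clause (q7) is unit, so q7 = True.
The clause (q3) is unit, so q3 = True.
The clause (¬q1) is unit, so q1 = False.
The clause (¬q6) is unit, so q6 = False.
The clause (q8) is unit, so q8 = True.
The clause (¬q5) is unit, so q5 = False.
The clause (¬q2) is unit, so q2 = False.
Now (q2) is unsatisfied and unit — conflict.
Backtrack on q4: now try q4 = False.
The clause (q1) is unit, so q1 = True.
The clause (¬q3) is unit, so q3 = False.
The clause (¬q7) is unit, so q7 = False.
The clause (q6) is unit, so q6 = True.
Now (¬q6) is unsatisfied and unit — conflict.
Either choice for q4 ends in contradiction.

UNSATISFIABLE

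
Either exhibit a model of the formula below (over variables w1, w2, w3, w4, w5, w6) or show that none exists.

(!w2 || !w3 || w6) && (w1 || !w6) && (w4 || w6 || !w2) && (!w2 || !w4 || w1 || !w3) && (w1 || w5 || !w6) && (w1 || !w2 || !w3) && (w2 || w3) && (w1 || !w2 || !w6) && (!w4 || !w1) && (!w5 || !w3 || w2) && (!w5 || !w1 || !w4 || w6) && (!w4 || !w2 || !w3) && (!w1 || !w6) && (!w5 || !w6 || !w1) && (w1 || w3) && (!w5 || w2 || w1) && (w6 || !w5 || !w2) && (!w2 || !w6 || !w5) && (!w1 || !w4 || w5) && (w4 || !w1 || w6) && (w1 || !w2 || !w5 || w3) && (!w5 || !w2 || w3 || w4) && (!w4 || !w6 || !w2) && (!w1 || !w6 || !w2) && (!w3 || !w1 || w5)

Suppose w1 = false.
(!w6) alone gives w6 = false.
(w3) alone gives w3 = true.
(!w2) alone gives w2 = false.
(!w5) alone gives w5 = false.
All clauses hold; w4 can take either value.

w1: false, w2: false, w3: true, w4: false, w5: false, w6: false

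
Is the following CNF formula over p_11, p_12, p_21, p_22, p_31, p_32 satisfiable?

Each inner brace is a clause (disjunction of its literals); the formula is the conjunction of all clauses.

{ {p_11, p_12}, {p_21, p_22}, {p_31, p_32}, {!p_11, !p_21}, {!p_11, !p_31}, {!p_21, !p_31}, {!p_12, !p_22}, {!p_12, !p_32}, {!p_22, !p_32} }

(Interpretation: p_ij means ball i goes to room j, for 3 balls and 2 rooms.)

Branch on p_11: set p_11 = true.
(!p_21) alone gives p_21 = false.
(p_22) alone gives p_22 = true.
(!p_31) alone gives p_31 = false.
(p_32) alone gives p_32 = true.
Now (!p_32) is unsatisfied and unit — conflict.
Backtrack on p_11: now try p_11 = false.
(p_12) alone gives p_12 = true.
(!p_22) alone gives p_22 = false.
(p_21) alone gives p_21 = true.
(!p_31) alone gives p_31 = false.
(p_32) alone gives p_32 = true.
Now (!p_32) is unsatisfied and unit — conflict.
Neither p_11 = true nor p_11 = false works.
No assignment satisfies every clause.

No, unsatisfiable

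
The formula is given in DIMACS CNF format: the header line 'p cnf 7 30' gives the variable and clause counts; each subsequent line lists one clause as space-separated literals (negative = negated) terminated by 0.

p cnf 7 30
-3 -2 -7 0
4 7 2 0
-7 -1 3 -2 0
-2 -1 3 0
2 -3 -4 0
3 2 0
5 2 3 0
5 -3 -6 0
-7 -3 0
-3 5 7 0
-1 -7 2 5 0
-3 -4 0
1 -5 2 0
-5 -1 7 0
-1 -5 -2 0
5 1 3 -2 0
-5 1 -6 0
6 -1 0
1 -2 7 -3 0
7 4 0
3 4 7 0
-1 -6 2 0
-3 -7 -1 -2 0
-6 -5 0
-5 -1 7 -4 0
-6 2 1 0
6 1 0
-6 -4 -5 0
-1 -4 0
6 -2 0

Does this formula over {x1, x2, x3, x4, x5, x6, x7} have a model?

No, unsatisfiable

Branch on x3: set x3 = True.
The clause (¬x7) is unit, so x7 = False.
The clause (x5) is unit, so x5 = True.
The clause (¬x4) is unit, so x4 = False.
But (x4) is also a unit clause — contradiction.
Undo x3 and try x3 = False.
The clause (x2) is unit, so x2 = True.
The clause (¬x1) is unit, so x1 = False.
The clause (x5) is unit, so x5 = True.
The clause (¬x6) is unit, so x6 = False.
But (x6) is also a unit clause — contradiction.
Neither x3 = True nor x3 = False works.
No assignment satisfies every clause.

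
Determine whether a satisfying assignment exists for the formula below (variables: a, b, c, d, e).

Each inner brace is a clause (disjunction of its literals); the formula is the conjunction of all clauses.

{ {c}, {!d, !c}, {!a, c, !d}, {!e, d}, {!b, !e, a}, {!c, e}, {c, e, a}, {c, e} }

Unsatisfiable

Unit clause (c) forces c = true.
Unit clause (!d) forces d = false.
Unit clause (!e) forces e = false.
But (e) is also a unit clause — contradiction.
No assignment satisfies every clause.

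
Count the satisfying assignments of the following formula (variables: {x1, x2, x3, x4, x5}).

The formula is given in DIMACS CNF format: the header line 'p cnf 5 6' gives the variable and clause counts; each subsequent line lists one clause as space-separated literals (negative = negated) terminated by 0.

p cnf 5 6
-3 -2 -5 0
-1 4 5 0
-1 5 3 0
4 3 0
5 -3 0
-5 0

There are 2^5 = 32 truth assignments over (x1, x2, x3, x4, x5).
Split on x5. With x5 = True, the clauses containing x5 are satisfied and ¬x5 drops from the rest; 0 of the 2^4 = 16 assignments to the other variables satisfy what remains.
With x5 = False, by the same count on the reduced clause set, 2 assignments work.
Total: 0 + 2 = 2.

2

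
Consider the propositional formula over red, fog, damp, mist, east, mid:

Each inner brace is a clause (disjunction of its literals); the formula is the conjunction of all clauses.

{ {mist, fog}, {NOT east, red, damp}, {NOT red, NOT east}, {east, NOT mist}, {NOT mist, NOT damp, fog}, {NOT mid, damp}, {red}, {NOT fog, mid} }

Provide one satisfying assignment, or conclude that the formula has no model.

From the singleton clause (red), red = true.
From the singleton clause (NOT east), east = false.
From the singleton clause (NOT mist), mist = false.
From the singleton clause (fog), fog = true.
From the singleton clause (mid), mid = true.
From the singleton clause (damp), damp = true.
Every clause now holds.

red ↦ true, fog ↦ true, damp ↦ true, mist ↦ false, east ↦ false, mid ↦ true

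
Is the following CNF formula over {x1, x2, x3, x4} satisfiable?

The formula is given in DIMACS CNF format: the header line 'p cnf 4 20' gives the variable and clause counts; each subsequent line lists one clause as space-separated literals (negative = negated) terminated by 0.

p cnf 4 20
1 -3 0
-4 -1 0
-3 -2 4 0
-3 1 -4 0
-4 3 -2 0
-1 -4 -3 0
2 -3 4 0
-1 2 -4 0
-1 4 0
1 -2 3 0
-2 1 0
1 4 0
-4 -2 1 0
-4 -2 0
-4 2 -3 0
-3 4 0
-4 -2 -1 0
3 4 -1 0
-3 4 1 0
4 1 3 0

Branch on x1: set x1 = False.
From the singleton clause (¬x3), x3 = False.
From the singleton clause (¬x2), x2 = False.
From the singleton clause (x4), x4 = True.
Every clause now holds.
A satisfying assignment: x1=False; x2=False; x3=False; x4=True.

Yes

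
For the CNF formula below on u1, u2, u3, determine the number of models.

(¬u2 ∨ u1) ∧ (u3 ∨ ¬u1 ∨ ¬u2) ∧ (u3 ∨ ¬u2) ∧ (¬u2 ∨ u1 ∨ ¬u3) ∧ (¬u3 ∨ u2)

3

There are 2^3 = 8 truth assignments over (u1, u2, u3).
Split on u3. With u3 = True, the clauses containing u3 are satisfied and ¬u3 drops from the rest; 1 of the 2^2 = 4 assignments to the other variables satisfy what remains.
With u3 = False, by the same count on the reduced clause set, 2 assignments work.
(One model: u1=F, u2=F, u3=F.)
Total: 1 + 2 = 3.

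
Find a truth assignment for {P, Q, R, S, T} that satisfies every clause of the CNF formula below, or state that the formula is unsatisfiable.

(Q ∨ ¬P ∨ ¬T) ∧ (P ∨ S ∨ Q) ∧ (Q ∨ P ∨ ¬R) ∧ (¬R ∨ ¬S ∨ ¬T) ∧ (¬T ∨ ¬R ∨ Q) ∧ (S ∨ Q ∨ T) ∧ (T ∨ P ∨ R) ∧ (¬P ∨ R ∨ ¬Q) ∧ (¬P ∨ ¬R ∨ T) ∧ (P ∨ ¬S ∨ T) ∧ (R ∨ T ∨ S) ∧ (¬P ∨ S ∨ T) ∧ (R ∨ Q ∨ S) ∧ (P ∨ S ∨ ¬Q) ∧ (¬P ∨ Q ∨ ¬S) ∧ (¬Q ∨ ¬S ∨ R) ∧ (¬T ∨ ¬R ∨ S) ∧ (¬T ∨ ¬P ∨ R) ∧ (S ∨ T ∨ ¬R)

P ↦ False; Q ↦ False; R ↦ False; S ↦ True; T ↦ True

Case Q = False:
Case P = False:
(S) alone gives S = True.
(¬R) alone gives R = False.
(T) alone gives T = True.
Every clause now holds.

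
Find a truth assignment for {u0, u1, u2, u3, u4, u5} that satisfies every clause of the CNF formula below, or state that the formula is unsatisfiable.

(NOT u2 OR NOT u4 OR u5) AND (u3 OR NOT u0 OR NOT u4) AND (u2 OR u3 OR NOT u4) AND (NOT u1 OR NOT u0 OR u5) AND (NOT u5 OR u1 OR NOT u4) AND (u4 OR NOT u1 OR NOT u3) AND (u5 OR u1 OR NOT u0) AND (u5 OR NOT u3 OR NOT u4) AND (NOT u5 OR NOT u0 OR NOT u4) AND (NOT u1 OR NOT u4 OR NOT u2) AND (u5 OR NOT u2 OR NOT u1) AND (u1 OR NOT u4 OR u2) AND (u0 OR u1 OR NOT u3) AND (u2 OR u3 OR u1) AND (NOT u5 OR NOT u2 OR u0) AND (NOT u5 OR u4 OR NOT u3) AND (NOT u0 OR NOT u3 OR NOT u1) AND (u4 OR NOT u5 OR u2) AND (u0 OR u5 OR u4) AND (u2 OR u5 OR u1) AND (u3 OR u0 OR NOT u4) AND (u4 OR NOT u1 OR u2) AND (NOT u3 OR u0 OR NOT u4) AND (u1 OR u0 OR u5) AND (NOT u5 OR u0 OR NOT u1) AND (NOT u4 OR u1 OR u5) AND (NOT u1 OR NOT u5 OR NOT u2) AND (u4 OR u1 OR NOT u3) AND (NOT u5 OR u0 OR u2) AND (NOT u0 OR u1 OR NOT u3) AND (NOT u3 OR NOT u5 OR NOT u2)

Case u2 = true:
Case u4 = false:
Case u1 = false:
(NOT u3) alone gives u3 = false.
Case u5 = true:
(u0) alone gives u0 = true.
This assignment satisfies each clause.

u0 ↦ true,  u1 ↦ false,  u2 ↦ true,  u3 ↦ false,  u4 ↦ false,  u5 ↦ true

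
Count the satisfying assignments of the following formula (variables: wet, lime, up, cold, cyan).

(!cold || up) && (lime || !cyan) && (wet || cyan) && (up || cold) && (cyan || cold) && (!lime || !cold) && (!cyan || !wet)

There are 2^5 = 32 truth assignments over (wet, lime, up, cold, cyan).
Split on wet. With wet = true, the clauses containing wet are satisfied and !wet drops from the rest; 1 of the 2^4 = 16 assignments to the other variables satisfy what remains.
With wet = false, by the same count on the reduced clause set, 1 assignment works.
(One model: wet=F, lime=T, up=T, cold=F, cyan=T.)
Total: 1 + 1 = 2.

2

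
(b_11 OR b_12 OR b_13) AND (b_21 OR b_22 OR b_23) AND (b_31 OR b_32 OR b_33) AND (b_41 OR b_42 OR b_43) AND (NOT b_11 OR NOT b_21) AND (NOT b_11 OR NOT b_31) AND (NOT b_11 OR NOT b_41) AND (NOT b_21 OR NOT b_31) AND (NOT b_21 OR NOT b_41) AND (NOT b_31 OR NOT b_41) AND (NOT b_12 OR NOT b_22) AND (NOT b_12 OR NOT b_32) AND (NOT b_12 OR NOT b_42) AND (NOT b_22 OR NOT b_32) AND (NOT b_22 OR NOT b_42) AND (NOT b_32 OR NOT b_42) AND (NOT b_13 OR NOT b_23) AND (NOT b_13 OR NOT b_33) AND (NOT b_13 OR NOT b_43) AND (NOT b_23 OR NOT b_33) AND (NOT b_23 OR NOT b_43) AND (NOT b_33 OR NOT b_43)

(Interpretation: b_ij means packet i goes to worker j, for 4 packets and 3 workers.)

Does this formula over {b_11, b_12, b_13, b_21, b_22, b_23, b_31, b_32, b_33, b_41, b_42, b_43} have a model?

No

Suppose b_11 = false.
Suppose b_12 = true.
Unit clause (NOT b_22) forces b_22 = false.
Unit clause (NOT b_32) forces b_32 = false.
Unit clause (NOT b_42) forces b_42 = false.
Suppose b_21 = true.
Unit clause (NOT b_31) forces b_31 = false.
Unit clause (b_33) forces b_33 = true.
Unit clause (NOT b_41) forces b_41 = false.
Unit clause (b_43) forces b_43 = true.
But (NOT b_43) is also a unit clause — contradiction.
That branch fails; take b_21 = false instead.
Unit clause (b_23) forces b_23 = true.
Unit clause (NOT b_13) forces b_13 = false.
Unit clause (NOT b_33) forces b_33 = false.
Unit clause (b_31) forces b_31 = true.
Unit clause (NOT b_41) forces b_41 = false.
Unit clause (b_43) forces b_43 = true.
But (NOT b_43) is also a unit clause — contradiction.
Both values of b_21 lead to a conflict.
That branch fails; take b_12 = false instead.
Unit clause (b_13) forces b_13 = true.
Unit clause (NOT b_23) forces b_23 = false.
Unit clause (NOT b_33) forces b_33 = false.
Unit clause (NOT b_43) forces b_43 = false.
Suppose b_21 = true.
Unit clause (NOT b_31) forces b_31 = false.
Unit clause (b_32) forces b_32 = true.
Unit clause (NOT b_41) forces b_41 = false.
Unit clause (b_42) forces b_42 = true.
But (NOT b_42) is also a unit clause — contradiction.
That branch fails; take b_21 = false instead.
Unit clause (b_22) forces b_22 = true.
Unit clause (NOT b_32) forces b_32 = false.
Unit clause (b_31) forces b_31 = true.
Unit clause (NOT b_41) forces b_41 = false.
Unit clause (b_42) forces b_42 = true.
But (NOT b_42) is also a unit clause — contradiction.
Both values of b_21 lead to a conflict.
Both values of b_12 lead to a conflict.
That branch fails; take b_11 = true instead.
Unit clause (NOT b_21) forces b_21 = false.
Unit clause (NOT b_31) forces b_31 = false.
Unit clause (NOT b_41) forces b_41 = false.
Suppose b_22 = true.
Unit clause (NOT b_12) forces b_12 = false.
Unit clause (NOT b_32) forces b_32 = false.
Unit clause (b_33) forces b_33 = true.
Unit clause (NOT b_42) forces b_42 = false.
Unit clause (b_43) forces b_43 = true.
But (NOT b_43) is also a unit clause — contradiction.
That branch fails; take b_22 = false instead.
Unit clause (b_23) forces b_23 = true.
Unit clause (NOT b_13) forces b_13 = false.
Unit clause (NOT b_33) forces b_33 = false.
Unit clause (b_32) forces b_32 = true.
Unit clause (NOT b_12) forces b_12 = false.
Unit clause (NOT b_42) forces b_42 = false.
Unit clause (b_43) forces b_43 = true.
But (NOT b_43) is also a unit clause — contradiction.
Both values of b_22 lead to a conflict.
Both values of b_11 lead to a conflict.
No assignment satisfies every clause.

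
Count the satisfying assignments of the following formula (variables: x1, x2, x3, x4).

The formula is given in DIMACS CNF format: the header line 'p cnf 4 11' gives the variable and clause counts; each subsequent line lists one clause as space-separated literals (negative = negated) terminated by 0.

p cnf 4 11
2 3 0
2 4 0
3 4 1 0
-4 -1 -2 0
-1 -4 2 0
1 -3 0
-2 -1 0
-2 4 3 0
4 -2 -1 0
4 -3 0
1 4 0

There are 2^4 = 16 truth assignments over (x1, x2, x3, x4).
Split on x3. With x3 = True, the clauses containing x3 are satisfied and ¬x3 drops from the rest; 0 of the 2^3 = 8 assignments to the other variables satisfy what remains.
With x3 = False, by the same count on the reduced clause set, 1 assignment works.
(One model: x1=F, x2=T, x3=F, x4=T.)
Total: 0 + 1 = 1.

1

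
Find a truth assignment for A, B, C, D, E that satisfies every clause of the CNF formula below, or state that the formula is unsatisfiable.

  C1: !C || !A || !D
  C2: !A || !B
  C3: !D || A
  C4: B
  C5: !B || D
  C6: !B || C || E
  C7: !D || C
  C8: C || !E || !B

UNSATISFIABLE

(B) alone gives B = true.
(!A) alone gives A = false.
(!D) alone gives D = false.
But (D) is also a unit clause — contradiction.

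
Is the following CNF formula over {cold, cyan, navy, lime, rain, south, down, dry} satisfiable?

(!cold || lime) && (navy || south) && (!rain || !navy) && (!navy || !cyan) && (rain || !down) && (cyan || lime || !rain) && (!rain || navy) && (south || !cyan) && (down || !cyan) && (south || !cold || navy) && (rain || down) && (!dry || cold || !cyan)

No, unsatisfiable

Case cold = false:
Case navy = true:
(!rain) alone gives rain = false.
(!cyan) alone gives cyan = false.
(!down) alone gives down = false.
Now (down) is unsatisfied and unit — conflict.
That branch fails; take navy = false instead.
(south) alone gives south = true.
(!rain) alone gives rain = false.
(!down) alone gives down = false.
Now (down) is unsatisfied and unit — conflict.
Both values of navy lead to a conflict.
That branch fails; take cold = true instead.
(lime) alone gives lime = true.
Case navy = true:
(!rain) alone gives rain = false.
(!cyan) alone gives cyan = false.
(!down) alone gives down = false.
Now (down) is unsatisfied and unit — conflict.
That branch fails; take navy = false instead.
(south) alone gives south = true.
(!rain) alone gives rain = false.
(!down) alone gives down = false.
Now (down) is unsatisfied and unit — conflict.
Both values of navy lead to a conflict.
Both values of cold lead to a conflict.
No assignment satisfies every clause.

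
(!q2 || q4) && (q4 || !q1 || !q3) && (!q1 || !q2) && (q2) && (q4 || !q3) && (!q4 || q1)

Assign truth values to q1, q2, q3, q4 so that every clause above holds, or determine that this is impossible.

(q2) alone gives q2 = true.
(q4) alone gives q4 = true.
(!q1) alone gives q1 = false.
But (q1) is also a unit clause — contradiction.

UNSATISFIABLE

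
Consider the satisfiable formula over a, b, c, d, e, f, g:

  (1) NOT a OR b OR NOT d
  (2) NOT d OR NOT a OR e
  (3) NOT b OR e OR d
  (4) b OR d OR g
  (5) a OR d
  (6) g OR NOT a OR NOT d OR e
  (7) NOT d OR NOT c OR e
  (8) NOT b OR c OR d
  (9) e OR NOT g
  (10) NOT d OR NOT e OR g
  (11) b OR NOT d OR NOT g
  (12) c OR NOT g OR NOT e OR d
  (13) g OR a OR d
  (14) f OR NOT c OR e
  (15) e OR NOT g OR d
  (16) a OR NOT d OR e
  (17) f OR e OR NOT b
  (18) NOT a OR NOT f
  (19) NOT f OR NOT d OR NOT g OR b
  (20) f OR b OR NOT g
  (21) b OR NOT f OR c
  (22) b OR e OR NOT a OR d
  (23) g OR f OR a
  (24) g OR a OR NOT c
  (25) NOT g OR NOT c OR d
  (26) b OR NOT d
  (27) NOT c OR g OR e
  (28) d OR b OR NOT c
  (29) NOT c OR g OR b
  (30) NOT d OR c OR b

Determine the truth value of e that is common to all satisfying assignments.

True

Suppose e = false.
The clause (NOT g) is unit, so g = false.
The clause (NOT c) is unit, so c = false.
Branch on d: set d = false.
The clause (NOT b) is unit, so b = false.
But (b) is also a unit clause — contradiction.
That branch fails; take d = true instead.
The clause (NOT a) is unit, so a = false.
But (a) is also a unit clause — contradiction.
Neither d = true nor d = false works.
So every satisfying assignment has e = True.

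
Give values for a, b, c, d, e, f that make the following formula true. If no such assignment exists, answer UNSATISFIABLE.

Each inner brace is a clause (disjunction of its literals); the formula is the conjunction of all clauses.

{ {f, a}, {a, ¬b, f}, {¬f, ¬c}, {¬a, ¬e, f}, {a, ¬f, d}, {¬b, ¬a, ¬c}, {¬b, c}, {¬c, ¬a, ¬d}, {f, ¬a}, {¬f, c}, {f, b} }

UNSATISFIABLE

Try f = True.
From the singleton clause (¬c), c = False.
That conflicts with the unit clause (c).
Undo f and try f = False.
From the singleton clause (a), a = True.
That conflicts with the unit clause (¬a).
Either choice for f ends in contradiction.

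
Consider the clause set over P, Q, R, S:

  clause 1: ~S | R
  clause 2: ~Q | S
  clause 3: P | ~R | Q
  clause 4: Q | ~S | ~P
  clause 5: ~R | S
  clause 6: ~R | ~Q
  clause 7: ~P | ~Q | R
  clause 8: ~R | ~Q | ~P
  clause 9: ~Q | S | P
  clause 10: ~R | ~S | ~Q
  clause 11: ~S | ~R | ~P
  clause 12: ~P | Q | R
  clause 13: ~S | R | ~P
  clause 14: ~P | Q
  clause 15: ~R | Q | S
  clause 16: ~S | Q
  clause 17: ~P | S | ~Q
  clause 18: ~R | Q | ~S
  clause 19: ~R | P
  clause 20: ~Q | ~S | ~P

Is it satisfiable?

Yes

Suppose S = 0.
Unit clause (~Q) forces Q = 0.
Unit clause (~R) forces R = 0.
Unit clause (~P) forces P = 0.
All clauses are satisfied.
A satisfying assignment: P=0,  Q=0,  R=0,  S=0.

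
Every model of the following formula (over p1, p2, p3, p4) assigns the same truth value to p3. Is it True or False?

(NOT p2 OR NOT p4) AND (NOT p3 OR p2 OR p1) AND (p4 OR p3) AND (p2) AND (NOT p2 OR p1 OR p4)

Suppose p3 = false.
From the singleton clause (p4), p4 = true.
From the singleton clause (NOT p2), p2 = false.
That conflicts with the unit clause (p2).
So every satisfying assignment has p3 = True.

True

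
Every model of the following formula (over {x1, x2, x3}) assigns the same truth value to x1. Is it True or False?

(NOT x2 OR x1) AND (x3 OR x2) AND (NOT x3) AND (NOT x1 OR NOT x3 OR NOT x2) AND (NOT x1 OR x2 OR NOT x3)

True

Suppose x1 = false.
(NOT x2) alone gives x2 = false.
(x3) alone gives x3 = true.
That conflicts with the unit clause (NOT x3).
So every satisfying assignment has x1 = True.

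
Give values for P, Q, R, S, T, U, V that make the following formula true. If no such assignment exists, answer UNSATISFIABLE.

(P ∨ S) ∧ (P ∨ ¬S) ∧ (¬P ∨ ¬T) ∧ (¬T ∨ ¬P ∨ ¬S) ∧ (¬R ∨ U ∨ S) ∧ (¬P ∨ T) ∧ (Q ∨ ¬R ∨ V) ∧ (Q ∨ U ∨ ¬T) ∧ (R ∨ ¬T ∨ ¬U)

Try P = True.
The clause (¬T) is unit, so T = False.
Now (T) is unsatisfied and unit — conflict.
Undo P and try P = False.
The clause (S) is unit, so S = True.
Now (¬S) is unsatisfied and unit — conflict.
Neither P = True nor P = False works.

UNSATISFIABLE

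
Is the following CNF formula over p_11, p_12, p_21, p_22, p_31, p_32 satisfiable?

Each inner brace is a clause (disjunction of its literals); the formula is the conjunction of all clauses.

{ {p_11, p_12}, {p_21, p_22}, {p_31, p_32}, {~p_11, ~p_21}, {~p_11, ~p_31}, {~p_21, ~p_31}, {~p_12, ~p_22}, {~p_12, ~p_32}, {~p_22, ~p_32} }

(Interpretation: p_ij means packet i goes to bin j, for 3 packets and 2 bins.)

Suppose p_11 = 1.
The clause (~p_21) is unit, so p_21 = 0.
The clause (p_22) is unit, so p_22 = 1.
The clause (~p_31) is unit, so p_31 = 0.
The clause (p_32) is unit, so p_32 = 1.
Now (~p_32) is unsatisfied and unit — conflict.
Undo p_11 and try p_11 = 0.
The clause (p_12) is unit, so p_12 = 1.
The clause (~p_22) is unit, so p_22 = 0.
The clause (p_21) is unit, so p_21 = 1.
The clause (~p_31) is unit, so p_31 = 0.
The clause (p_32) is unit, so p_32 = 1.
Now (~p_32) is unsatisfied and unit — conflict.
Neither p_11 = 1 nor p_11 = 0 works.
No assignment satisfies every clause.

No, unsatisfiable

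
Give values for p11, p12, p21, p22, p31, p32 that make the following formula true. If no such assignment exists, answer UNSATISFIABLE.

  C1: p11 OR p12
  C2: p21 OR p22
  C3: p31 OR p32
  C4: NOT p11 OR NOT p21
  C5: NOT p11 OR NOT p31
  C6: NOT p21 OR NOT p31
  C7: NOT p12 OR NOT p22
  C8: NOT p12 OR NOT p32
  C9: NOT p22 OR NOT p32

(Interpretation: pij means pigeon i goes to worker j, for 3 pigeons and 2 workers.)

UNSATISFIABLE

Case p11 = true:
From the singleton clause (NOT p21), p21 = false.
From the singleton clause (p22), p22 = true.
From the singleton clause (NOT p31), p31 = false.
From the singleton clause (p32), p32 = true.
But (NOT p32) is also a unit clause — contradiction.
So p11 must be the other value — set p11 = false.
From the singleton clause (p12), p12 = true.
From the singleton clause (NOT p22), p22 = false.
From the singleton clause (p21), p21 = true.
From the singleton clause (NOT p31), p31 = false.
From the singleton clause (p32), p32 = true.
But (NOT p32) is also a unit clause — contradiction.
Neither p11 = true nor p11 = false works.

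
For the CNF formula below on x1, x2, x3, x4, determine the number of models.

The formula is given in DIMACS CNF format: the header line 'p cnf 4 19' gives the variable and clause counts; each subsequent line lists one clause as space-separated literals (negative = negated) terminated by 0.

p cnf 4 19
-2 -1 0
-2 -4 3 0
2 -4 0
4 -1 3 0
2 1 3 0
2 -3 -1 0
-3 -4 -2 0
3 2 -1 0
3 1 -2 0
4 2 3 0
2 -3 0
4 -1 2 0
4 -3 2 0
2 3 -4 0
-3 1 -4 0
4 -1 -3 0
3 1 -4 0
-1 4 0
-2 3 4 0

There are 2^4 = 16 truth assignments over (x1, x2, x3, x4).
Check each against the 19 clauses (columns in the order x1, x2, x3, x4):
  F F F F  ✗ fails (x2 ∨ x1 ∨ x3)
  F F F T  ✗ fails (x2 ∨ ¬x4)
  F F T F  ✗ fails (x2 ∨ ¬x3)
  F F T T  ✗ fails (x2 ∨ ¬x4)
  F T F F  ✗ fails (x3 ∨ x1 ∨ ¬x2)
  F T F T  ✗ fails (¬x2 ∨ ¬x4 ∨ x3)
  F T T F  ✓ satisfies all
  F T T T  ✗ fails (¬x3 ∨ ¬x4 ∨ ¬x2)
  T F F F  ✗ fails (x4 ∨ ¬x1 ∨ x3)
  T F F T  ✗ fails (x2 ∨ ¬x4)
  T F T F  ✗ fails (x2 ∨ ¬x3 ∨ ¬x1)
  T F T T  ✗ fails (x2 ∨ ¬x4)
  T T F F  ✗ fails (¬x2 ∨ ¬x1)
  T T F T  ✗ fails (¬x2 ∨ ¬x1)
  T T T F  ✗ fails (¬x2 ∨ ¬x1)
  T T T T  ✗ fails (¬x2 ∨ ¬x1)
1 of the 16 rows is a model.

1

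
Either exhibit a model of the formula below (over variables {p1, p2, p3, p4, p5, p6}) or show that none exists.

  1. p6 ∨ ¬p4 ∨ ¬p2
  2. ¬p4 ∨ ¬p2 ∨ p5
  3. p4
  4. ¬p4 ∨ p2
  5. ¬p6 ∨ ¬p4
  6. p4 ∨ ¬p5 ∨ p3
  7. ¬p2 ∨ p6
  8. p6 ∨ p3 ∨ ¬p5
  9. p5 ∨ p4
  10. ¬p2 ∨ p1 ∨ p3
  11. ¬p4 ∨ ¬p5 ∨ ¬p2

(p4) alone gives p4 = True.
(p2) alone gives p2 = True.
(p6) alone gives p6 = True.
That conflicts with the unit clause (¬p6).

UNSATISFIABLE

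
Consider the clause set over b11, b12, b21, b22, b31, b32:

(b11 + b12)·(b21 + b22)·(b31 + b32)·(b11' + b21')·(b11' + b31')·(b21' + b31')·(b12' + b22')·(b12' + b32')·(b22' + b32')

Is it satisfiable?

No

Branch on b11: set b11 = 1.
From the singleton clause (b21'), b21 = 0.
From the singleton clause (b22), b22 = 1.
From the singleton clause (b31'), b31 = 0.
From the singleton clause (b32), b32 = 1.
But (b32') is also a unit clause — contradiction.
That branch fails; take b11 = 0 instead.
From the singleton clause (b12), b12 = 1.
From the singleton clause (b22'), b22 = 0.
From the singleton clause (b21), b21 = 1.
From the singleton clause (b31'), b31 = 0.
From the singleton clause (b32), b32 = 1.
But (b32') is also a unit clause — contradiction.
Neither b11 = 1 nor b11 = 0 works.
No assignment satisfies every clause.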